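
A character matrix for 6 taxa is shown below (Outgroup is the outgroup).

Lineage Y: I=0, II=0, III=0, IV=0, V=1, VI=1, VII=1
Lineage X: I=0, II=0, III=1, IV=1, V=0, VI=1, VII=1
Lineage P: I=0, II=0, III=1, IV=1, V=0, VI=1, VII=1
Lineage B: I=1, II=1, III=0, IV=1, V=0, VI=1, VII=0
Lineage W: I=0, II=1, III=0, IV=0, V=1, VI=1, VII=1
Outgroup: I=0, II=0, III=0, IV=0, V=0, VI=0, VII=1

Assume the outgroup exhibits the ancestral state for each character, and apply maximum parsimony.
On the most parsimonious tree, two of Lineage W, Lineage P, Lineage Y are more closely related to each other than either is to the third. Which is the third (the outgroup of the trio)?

Character polarity is set by the outgroup: the derived state is whichever differs from the outgroup's state, so for VII the derived state is '0', and for the remaining characters it is '1'.
I (derived state '1') is unique to Lineage B (autapomorphy; uninformative for grouping).
II (state '1') occurs in Lineage B and Lineage W but conflicts with the nesting implied by the other characters — most parsimoniously interpreted as homoplasy.
Only Lineage P and Lineage X show the derived state '1' for III, supporting them as a clade.
Only Lineage B, Lineage P, and Lineage X show the derived state '1' for IV, supporting them as a clade.
V: derived state '1' in Lineage W and Lineage Y only — synapomorphy for {Lineage W, Lineage Y}.
VI (derived state '1') is shared by all ingroup taxa — unites the whole ingroup.
VII (derived state '0') is unique to Lineage B (autapomorphy; uninformative for grouping).
Most parsimonious ingroup topology: ((Lineage Y,Lineage W),((Lineage P,Lineage X),Lineage B)).
Lineage W and Lineage Y share a more recent common ancestor with each other than either does with Lineage P, so Lineage P is the least closely related of the three.

Lineage P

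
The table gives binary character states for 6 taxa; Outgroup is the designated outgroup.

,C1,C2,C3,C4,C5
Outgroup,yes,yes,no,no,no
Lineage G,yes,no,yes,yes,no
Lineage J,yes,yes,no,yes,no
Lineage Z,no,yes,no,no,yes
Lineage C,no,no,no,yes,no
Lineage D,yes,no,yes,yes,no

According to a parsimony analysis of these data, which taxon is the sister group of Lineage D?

Character polarity is set by the outgroup: the derived state is whichever differs from the outgroup's state, so for C1, C2 the derived state is 'no', and for the remaining characters it is 'yes'.
C1 groups Lineage C and Lineage Z, which is incompatible with the clades supported by the remaining characters; treating it as convergent (homoplasy) costs fewer steps than any alternative tree.
C2: derived state 'no' in Lineage C, Lineage D, and Lineage G only — synapomorphy for {Lineage C, Lineage D, Lineage G}.
Only Lineage D and Lineage G show the derived state 'yes' for C3, supporting them as a clade.
C4 (derived state 'yes') is shared by Lineage C, Lineage D, Lineage G, and Lineage J — a synapomorphy uniting that clade.
C5: derived state 'yes' in Lineage Z only — an autapomorphy, so it tells us nothing about relationships among taxa.
Most parsimonious ingroup topology: ((((Lineage G,Lineage D),Lineage C),Lineage J),Lineage Z).
Lineage D and Lineage G form a cherry on this tree, so they are sister taxa.

Lineage G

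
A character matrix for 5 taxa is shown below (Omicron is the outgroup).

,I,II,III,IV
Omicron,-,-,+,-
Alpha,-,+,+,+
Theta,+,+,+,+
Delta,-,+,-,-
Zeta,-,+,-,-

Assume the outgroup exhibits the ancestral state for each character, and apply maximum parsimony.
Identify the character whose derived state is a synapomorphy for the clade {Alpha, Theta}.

Character polarity is set by the outgroup: the derived state is whichever differs from the outgroup's state, so for III the derived state is '-', and for the remaining characters it is '+'.
I (derived state '+') is unique to Theta (autapomorphy; uninformative for grouping).
All ingroup taxa share the derived state '+' for II; it defines the ingroup but does not resolve relationships within it.
Only Delta and Zeta show the derived state '-' for III, supporting them as a clade.
Only Alpha and Theta show the derived state '+' for IV, supporting them as a clade.
Most parsimonious ingroup topology: ((Alpha,Theta),(Delta,Zeta)).
The clade {Alpha, Theta} is supported by IV: its derived state '+' occurs in exactly those taxa and in no other taxon (including the outgroup).

IV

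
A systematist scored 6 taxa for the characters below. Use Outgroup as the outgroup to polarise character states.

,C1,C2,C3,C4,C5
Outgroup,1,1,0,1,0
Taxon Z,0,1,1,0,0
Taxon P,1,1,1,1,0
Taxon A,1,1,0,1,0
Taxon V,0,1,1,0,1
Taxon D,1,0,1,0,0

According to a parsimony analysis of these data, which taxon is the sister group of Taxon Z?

Character polarity is set by the outgroup: the derived state is whichever differs from the outgroup's state, so for C1, C2, C4 the derived state is '0', and for the remaining characters it is '1'.
C1 (derived state '0') is shared by Taxon V and Taxon Z — a synapomorphy uniting that clade.
C2: derived state '0' in Taxon D only — an autapomorphy, so it tells us nothing about relationships among taxa.
C3 (derived state '1') is shared by Taxon D, Taxon P, Taxon V, and Taxon Z — a synapomorphy uniting that clade.
Only Taxon D, Taxon V, and Taxon Z show the derived state '0' for C4, supporting them as a clade.
C5 (derived state '1') is unique to Taxon V (autapomorphy; uninformative for grouping).
Most parsimonious ingroup topology: (((Taxon D,(Taxon Z,Taxon V)),Taxon P),Taxon A).
Taxon Z and Taxon V form a cherry on this tree, so they are sister taxa.

Taxon V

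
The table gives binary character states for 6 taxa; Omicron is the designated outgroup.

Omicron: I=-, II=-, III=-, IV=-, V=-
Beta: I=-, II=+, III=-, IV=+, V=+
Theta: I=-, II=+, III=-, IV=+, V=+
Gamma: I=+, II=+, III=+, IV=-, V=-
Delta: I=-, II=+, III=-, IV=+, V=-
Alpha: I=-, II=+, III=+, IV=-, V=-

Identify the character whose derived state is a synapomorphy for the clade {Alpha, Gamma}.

III

The outgroup has state '-' for every character, so '+' is the derived state throughout.
I (derived state '+') is unique to Gamma (autapomorphy; uninformative for grouping).
II (derived state '+') is shared by all ingroup taxa — unites the whole ingroup.
Only Alpha and Gamma show the derived state '+' for III, supporting them as a clade.
IV (derived state '+') is shared by Beta, Delta, and Theta — a synapomorphy uniting that clade.
Only Beta and Theta show the derived state '+' for V, supporting them as a clade.
Most parsimonious ingroup topology: (((Beta,Theta),Delta),(Gamma,Alpha)).
The clade {Alpha, Gamma} is supported by III: its derived state '+' occurs in exactly those taxa and in no other taxon (including the outgroup).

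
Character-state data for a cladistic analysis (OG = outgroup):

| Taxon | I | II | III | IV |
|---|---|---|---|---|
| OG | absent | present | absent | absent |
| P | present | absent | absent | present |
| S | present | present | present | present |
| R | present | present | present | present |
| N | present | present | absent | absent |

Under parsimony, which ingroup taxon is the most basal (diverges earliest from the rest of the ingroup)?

N

Character polarity is set by the outgroup: the derived state is whichever differs from the outgroup's state, so for II the derived state is 'absent', and for the remaining characters it is 'present'.
All ingroup taxa share the derived state 'present' for I; it defines the ingroup but does not resolve relationships within it.
II: derived state 'absent' in P only — an autapomorphy, so it tells us nothing about relationships among taxa.
III (derived state 'present') is shared by R and S — a synapomorphy uniting that clade.
IV: derived state 'present' in P, R, and S only — synapomorphy for {P, R, S}.
Most parsimonious ingroup topology: ((P,(S,R)),N).
N is sister to the clade containing all other ingroup taxa, so it is the earliest-diverging (most basal) ingroup lineage.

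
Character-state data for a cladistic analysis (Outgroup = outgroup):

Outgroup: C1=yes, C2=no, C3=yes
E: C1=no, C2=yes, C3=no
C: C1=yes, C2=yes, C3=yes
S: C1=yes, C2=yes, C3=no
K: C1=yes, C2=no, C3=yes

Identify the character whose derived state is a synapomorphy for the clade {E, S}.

Character polarity is set by the outgroup: the derived state is whichever differs from the outgroup's state, so for C1, C3 the derived state is 'no', and for the remaining characters it is 'yes'.
C1: derived state 'no' in E only — an autapomorphy, so it tells us nothing about relationships among taxa.
C2 (derived state 'yes') is shared by C, E, and S — a synapomorphy uniting that clade.
C3: derived state 'no' in E and S only — synapomorphy for {E, S}.
Most parsimonious ingroup topology: (K,((E,S),C)).
The clade {E, S} is supported by C3: its derived state 'no' occurs in exactly those taxa and in no other taxon (including the outgroup).

C3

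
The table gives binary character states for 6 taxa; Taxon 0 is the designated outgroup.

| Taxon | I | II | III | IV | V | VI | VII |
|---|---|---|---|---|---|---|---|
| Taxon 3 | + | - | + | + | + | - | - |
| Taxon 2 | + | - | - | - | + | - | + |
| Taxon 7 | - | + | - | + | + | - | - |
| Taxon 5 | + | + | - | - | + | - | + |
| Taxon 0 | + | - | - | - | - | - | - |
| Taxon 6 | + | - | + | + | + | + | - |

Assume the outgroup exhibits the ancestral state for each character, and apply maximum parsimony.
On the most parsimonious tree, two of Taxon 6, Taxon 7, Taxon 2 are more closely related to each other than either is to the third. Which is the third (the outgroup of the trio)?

Taxon 2

Character polarity is set by the outgroup: the derived state is whichever differs from the outgroup's state, so for I the derived state is '-', and for the remaining characters it is '+'.
I (derived state '-') is unique to Taxon 7 (autapomorphy; uninformative for grouping).
II (state '+') occurs in Taxon 5 and Taxon 7 but conflicts with the nesting implied by the other characters — most parsimoniously interpreted as homoplasy.
Only Taxon 3 and Taxon 6 show the derived state '+' for III, supporting them as a clade.
IV: derived state '+' in Taxon 3, Taxon 6, and Taxon 7 only — synapomorphy for {Taxon 3, Taxon 6, Taxon 7}.
All ingroup taxa share the derived state '+' for V; it defines the ingroup but does not resolve relationships within it.
VI (derived state '+') is unique to Taxon 6 (autapomorphy; uninformative for grouping).
VII: derived state '+' in Taxon 2 and Taxon 5 only — synapomorphy for {Taxon 2, Taxon 5}.
Most parsimonious ingroup topology: ((Taxon 7,(Taxon 6,Taxon 3)),(Taxon 2,Taxon 5)).
Taxon 6 and Taxon 7 share a more recent common ancestor with each other than either does with Taxon 2, so Taxon 2 is the least closely related of the three.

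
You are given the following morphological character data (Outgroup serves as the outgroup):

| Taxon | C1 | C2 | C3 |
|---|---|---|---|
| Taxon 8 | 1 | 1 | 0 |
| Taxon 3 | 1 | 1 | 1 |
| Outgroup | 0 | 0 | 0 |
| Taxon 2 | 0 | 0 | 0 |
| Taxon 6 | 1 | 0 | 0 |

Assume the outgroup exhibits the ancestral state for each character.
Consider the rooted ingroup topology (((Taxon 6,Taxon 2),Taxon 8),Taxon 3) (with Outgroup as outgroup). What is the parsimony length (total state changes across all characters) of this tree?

5

Map each character onto (((Taxon 6,Taxon 2),Taxon 8),Taxon 3) (rooted by Outgroup) and count the minimum state changes it requires (Fitch parsimony):
C1: 2; C2: 2; C3: 1.
Total tree length = 5.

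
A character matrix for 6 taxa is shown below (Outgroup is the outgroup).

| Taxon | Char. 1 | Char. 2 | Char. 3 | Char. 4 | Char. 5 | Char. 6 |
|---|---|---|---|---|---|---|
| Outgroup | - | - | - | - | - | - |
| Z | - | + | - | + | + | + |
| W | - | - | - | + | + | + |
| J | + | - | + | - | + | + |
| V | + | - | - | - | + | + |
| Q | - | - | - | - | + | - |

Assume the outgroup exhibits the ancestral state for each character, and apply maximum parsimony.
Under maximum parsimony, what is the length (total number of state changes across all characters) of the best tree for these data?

The outgroup has state '-' for every character, so '+' is the derived state throughout.
Char. 1 (derived state '+') is shared by J and V — a synapomorphy uniting that clade.
Char. 2: derived state '+' in Z only — an autapomorphy, so it tells us nothing about relationships among taxa.
Char. 3: derived state '+' in J only — an autapomorphy, so it tells us nothing about relationships among taxa.
Char. 4: derived state '+' in W and Z only — synapomorphy for {W, Z}.
Char. 5 (derived state '+') is shared by all ingroup taxa — unites the whole ingroup.
Only J, V, W, and Z show the derived state '+' for Char. 6, supporting them as a clade.
Most parsimonious ingroup topology: (((Z,W),(J,V)),Q).
Changes per character on this tree: Char. 1: 1; Char. 2: 1; Char. 3: 1; Char. 4: 1; Char. 5: 1; Char. 6: 1.
Total = 6.

6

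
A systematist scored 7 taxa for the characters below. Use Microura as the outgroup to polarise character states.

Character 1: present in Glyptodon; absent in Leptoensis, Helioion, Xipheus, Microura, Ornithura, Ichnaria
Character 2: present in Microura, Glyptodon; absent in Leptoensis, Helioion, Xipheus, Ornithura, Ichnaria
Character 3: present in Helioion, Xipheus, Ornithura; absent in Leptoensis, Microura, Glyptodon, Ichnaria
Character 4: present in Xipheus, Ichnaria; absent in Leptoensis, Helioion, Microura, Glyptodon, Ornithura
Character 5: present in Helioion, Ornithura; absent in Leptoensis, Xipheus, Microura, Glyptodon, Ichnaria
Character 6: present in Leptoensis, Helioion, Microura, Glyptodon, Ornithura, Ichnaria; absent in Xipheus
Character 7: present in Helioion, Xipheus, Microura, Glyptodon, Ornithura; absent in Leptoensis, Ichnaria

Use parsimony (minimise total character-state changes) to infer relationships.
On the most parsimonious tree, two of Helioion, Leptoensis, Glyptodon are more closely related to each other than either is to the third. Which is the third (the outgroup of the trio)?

Character polarity is set by the outgroup: the derived state is whichever differs from the outgroup's state, so for Character 2, Character 6, Character 7 the derived state is 'absent', and for the remaining characters it is 'present'.
Character 1: derived state 'present' in Glyptodon only — an autapomorphy, so it tells us nothing about relationships among taxa.
Character 2: derived state 'absent' in Helioion, Ichnaria, Leptoensis, Ornithura, and Xipheus only — synapomorphy for {Helioion, Ichnaria, Leptoensis, Ornithura, Xipheus}.
Character 3: derived state 'present' in Helioion, Ornithura, and Xipheus only — synapomorphy for {Helioion, Ornithura, Xipheus}.
Character 4 (state 'present') occurs in Ichnaria and Xipheus but conflicts with the nesting implied by the other characters — most parsimoniously interpreted as homoplasy.
Only Helioion and Ornithura show the derived state 'present' for Character 5, supporting them as a clade.
Character 6 (derived state 'absent') is unique to Xipheus (autapomorphy; uninformative for grouping).
Character 7 (derived state 'absent') is shared by Ichnaria and Leptoensis — a synapomorphy uniting that clade.
Most parsimonious ingroup topology: ((((Helioion,Ornithura),Xipheus),(Leptoensis,Ichnaria)),Glyptodon).
Leptoensis and Helioion share a more recent common ancestor with each other than either does with Glyptodon, so Glyptodon is the least closely related of the three.

Glyptodon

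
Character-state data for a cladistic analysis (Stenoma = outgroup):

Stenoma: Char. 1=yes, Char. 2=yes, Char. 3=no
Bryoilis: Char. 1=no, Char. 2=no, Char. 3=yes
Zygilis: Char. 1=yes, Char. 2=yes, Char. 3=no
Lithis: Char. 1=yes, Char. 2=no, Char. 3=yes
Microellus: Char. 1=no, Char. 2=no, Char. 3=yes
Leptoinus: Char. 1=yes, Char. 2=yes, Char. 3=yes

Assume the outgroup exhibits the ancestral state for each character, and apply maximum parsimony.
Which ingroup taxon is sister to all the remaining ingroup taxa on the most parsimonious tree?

Character polarity is set by the outgroup: the derived state is whichever differs from the outgroup's state, so for Char. 1, Char. 2 the derived state is 'no', and for the remaining characters it is 'yes'.
Char. 1: derived state 'no' in Bryoilis and Microellus only — synapomorphy for {Bryoilis, Microellus}.
Char. 2: derived state 'no' in Bryoilis, Lithis, and Microellus only — synapomorphy for {Bryoilis, Lithis, Microellus}.
Char. 3: derived state 'yes' in Bryoilis, Leptoinus, Lithis, and Microellus only — synapomorphy for {Bryoilis, Leptoinus, Lithis, Microellus}.
Most parsimonious ingroup topology: ((((Bryoilis,Microellus),Lithis),Leptoinus),Zygilis).
Zygilis is sister to the clade containing all other ingroup taxa, so it is the earliest-diverging (most basal) ingroup lineage.

Zygilis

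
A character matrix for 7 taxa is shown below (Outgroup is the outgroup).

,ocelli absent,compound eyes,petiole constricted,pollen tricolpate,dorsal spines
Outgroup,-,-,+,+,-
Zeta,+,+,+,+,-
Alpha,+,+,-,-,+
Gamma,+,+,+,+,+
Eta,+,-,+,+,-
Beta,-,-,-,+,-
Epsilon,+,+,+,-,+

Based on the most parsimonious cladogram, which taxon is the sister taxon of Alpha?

Character polarity is set by the outgroup: the derived state is whichever differs from the outgroup's state, so for petiole constricted, pollen tricolpate the derived state is '-', and for the remaining characters it is '+'.
ocelli absent (derived state '+') is shared by Alpha, Epsilon, Eta, Gamma, and Zeta — a synapomorphy uniting that clade.
compound eyes: derived state '+' in Alpha, Epsilon, Gamma, and Zeta only — synapomorphy for {Alpha, Epsilon, Gamma, Zeta}.
petiole constricted (state '-') occurs in Alpha and Beta but conflicts with the nesting implied by the other characters — most parsimoniously interpreted as homoplasy.
pollen tricolpate: derived state '-' in Alpha and Epsilon only — synapomorphy for {Alpha, Epsilon}.
dorsal spines (derived state '+') is shared by Alpha, Epsilon, and Gamma — a synapomorphy uniting that clade.
Most parsimonious ingroup topology: (((Zeta,((Alpha,Epsilon),Gamma)),Eta),Beta).
Alpha and Epsilon form a cherry on this tree, so they are sister taxa.

Epsilon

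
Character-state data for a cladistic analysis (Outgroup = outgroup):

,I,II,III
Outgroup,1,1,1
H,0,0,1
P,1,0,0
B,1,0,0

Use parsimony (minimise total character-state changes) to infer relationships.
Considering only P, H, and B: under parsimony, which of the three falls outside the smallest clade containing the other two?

H

The outgroup has state '1' for every character, so '0' is the derived state throughout.
I: derived state '0' in H only — an autapomorphy, so it tells us nothing about relationships among taxa.
All ingroup taxa share the derived state '0' for II; it defines the ingroup but does not resolve relationships within it.
III (derived state '0') is shared by B and P — a synapomorphy uniting that clade.
Most parsimonious ingroup topology: (H,(P,B)).
B and P share a more recent common ancestor with each other than either does with H, so H is the least closely related of the three.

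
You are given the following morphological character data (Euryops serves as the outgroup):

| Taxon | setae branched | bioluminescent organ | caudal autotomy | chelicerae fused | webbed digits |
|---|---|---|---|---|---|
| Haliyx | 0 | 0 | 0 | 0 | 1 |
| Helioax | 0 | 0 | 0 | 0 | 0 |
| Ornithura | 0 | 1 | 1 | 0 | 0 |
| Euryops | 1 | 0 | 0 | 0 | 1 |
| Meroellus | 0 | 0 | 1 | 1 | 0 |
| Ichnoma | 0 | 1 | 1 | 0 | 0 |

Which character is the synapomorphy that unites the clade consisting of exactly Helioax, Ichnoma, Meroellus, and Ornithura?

webbed digits

Character polarity is set by the outgroup: the derived state is whichever differs from the outgroup's state, so for setae branched, webbed digits the derived state is '0', and for the remaining characters it is '1'.
setae branched (derived state '0') is shared by all ingroup taxa — unites the whole ingroup.
bioluminescent organ: derived state '1' in Ichnoma and Ornithura only — synapomorphy for {Ichnoma, Ornithura}.
Only Ichnoma, Meroellus, and Ornithura show the derived state '1' for caudal autotomy, supporting them as a clade.
chelicerae fused: derived state '1' in Meroellus only — an autapomorphy, so it tells us nothing about relationships among taxa.
webbed digits: derived state '0' in Helioax, Ichnoma, Meroellus, and Ornithura only — synapomorphy for {Helioax, Ichnoma, Meroellus, Ornithura}.
Most parsimonious ingroup topology: ((((Ichnoma,Ornithura),Meroellus),Helioax),Haliyx).
The clade {Helioax, Ichnoma, Meroellus, Ornithura} is supported by webbed digits: its derived state '0' occurs in exactly those taxa and in no other taxon (including the outgroup).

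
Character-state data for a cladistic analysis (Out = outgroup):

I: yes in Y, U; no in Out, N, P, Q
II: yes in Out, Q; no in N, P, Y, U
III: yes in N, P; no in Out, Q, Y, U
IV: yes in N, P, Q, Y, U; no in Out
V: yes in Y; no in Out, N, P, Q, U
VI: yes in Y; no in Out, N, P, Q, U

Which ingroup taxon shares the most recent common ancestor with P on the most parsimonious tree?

Character polarity is set by the outgroup: the derived state is whichever differs from the outgroup's state, so for II the derived state is 'no', and for the remaining characters it is 'yes'.
I: derived state 'yes' in U and Y only — synapomorphy for {U, Y}.
II (derived state 'no') is shared by N, P, U, and Y — a synapomorphy uniting that clade.
III (derived state 'yes') is shared by N and P — a synapomorphy uniting that clade.
IV (derived state 'yes') is shared by all ingroup taxa — unites the whole ingroup.
V: derived state 'yes' in Y only — an autapomorphy, so it tells us nothing about relationships among taxa.
VI: derived state 'yes' in Y only — an autapomorphy, so it tells us nothing about relationships among taxa.
Most parsimonious ingroup topology: (((N,P),(Y,U)),Q).
P and N form a cherry on this tree, so they are sister taxa.

N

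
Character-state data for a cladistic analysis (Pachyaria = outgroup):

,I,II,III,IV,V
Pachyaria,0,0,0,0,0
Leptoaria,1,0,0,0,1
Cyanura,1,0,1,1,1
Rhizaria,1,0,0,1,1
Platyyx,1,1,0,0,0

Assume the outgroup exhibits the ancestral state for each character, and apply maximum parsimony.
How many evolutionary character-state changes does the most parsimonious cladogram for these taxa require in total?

5

The outgroup has state '0' for every character, so '1' is the derived state throughout.
I (derived state '1') is shared by all ingroup taxa — unites the whole ingroup.
II: derived state '1' in Platyyx only — an autapomorphy, so it tells us nothing about relationships among taxa.
III (derived state '1') is unique to Cyanura (autapomorphy; uninformative for grouping).
Only Cyanura and Rhizaria show the derived state '1' for IV, supporting them as a clade.
Only Cyanura, Leptoaria, and Rhizaria show the derived state '1' for V, supporting them as a clade.
Most parsimonious ingroup topology: ((Leptoaria,(Cyanura,Rhizaria)),Platyyx).
Changes per character on this tree: I: 1; II: 1; III: 1; IV: 1; V: 1.
Total = 5.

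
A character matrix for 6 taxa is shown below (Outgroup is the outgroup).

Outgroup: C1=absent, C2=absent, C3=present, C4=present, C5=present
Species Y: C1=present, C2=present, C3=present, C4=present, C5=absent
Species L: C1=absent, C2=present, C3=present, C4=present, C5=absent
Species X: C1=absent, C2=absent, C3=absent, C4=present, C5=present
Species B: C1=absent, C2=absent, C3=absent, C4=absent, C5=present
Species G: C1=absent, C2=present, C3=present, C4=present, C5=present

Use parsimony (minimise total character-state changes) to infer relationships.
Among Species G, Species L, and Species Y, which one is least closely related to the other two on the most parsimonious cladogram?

Species G

Character polarity is set by the outgroup: the derived state is whichever differs from the outgroup's state, so for C3, C4, C5 the derived state is 'absent', and for the remaining characters it is 'present'.
C1: derived state 'present' in Species Y only — an autapomorphy, so it tells us nothing about relationships among taxa.
C2: derived state 'present' in Species G, Species L, and Species Y only — synapomorphy for {Species G, Species L, Species Y}.
C3: derived state 'absent' in Species B and Species X only — synapomorphy for {Species B, Species X}.
C4: derived state 'absent' in Species B only — an autapomorphy, so it tells us nothing about relationships among taxa.
C5 (derived state 'absent') is shared by Species L and Species Y — a synapomorphy uniting that clade.
Most parsimonious ingroup topology: (((Species Y,Species L),Species G),(Species X,Species B)).
Species Y and Species L share a more recent common ancestor with each other than either does with Species G, so Species G is the least closely related of the three.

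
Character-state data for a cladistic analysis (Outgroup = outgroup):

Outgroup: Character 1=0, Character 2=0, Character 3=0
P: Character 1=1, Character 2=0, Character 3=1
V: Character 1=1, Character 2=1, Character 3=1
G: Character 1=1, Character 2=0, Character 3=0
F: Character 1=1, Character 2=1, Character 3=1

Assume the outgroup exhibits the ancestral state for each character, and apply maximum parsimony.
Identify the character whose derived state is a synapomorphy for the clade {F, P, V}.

The outgroup has state '0' for every character, so '1' is the derived state throughout.
All ingroup taxa share the derived state '1' for Character 1; it defines the ingroup but does not resolve relationships within it.
Character 2: derived state '1' in F and V only — synapomorphy for {F, V}.
Character 3: derived state '1' in F, P, and V only — synapomorphy for {F, P, V}.
Most parsimonious ingroup topology: ((P,(V,F)),G).
The clade {F, P, V} is supported by Character 3: its derived state '1' occurs in exactly those taxa and in no other taxon (including the outgroup).

Character 3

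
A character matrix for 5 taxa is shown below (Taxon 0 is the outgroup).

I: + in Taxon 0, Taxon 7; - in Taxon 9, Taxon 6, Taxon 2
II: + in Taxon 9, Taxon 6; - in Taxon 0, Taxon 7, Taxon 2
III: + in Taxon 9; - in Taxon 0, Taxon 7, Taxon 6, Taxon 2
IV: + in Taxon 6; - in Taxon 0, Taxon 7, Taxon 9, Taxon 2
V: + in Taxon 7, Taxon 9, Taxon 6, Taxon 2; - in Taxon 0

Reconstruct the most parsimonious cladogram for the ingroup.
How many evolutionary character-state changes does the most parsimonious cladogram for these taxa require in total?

5

Character polarity is set by the outgroup: the derived state is whichever differs from the outgroup's state, so for I the derived state is '-', and for the remaining characters it is '+'.
I: derived state '-' in Taxon 2, Taxon 6, and Taxon 9 only — synapomorphy for {Taxon 2, Taxon 6, Taxon 9}.
II: derived state '+' in Taxon 6 and Taxon 9 only — synapomorphy for {Taxon 6, Taxon 9}.
III: derived state '+' in Taxon 9 only — an autapomorphy, so it tells us nothing about relationships among taxa.
IV (derived state '+') is unique to Taxon 6 (autapomorphy; uninformative for grouping).
V (derived state '+') is shared by all ingroup taxa — unites the whole ingroup.
Most parsimonious ingroup topology: (Taxon 7,((Taxon 9,Taxon 6),Taxon 2)).
Changes per character on this tree: I: 1; II: 1; III: 1; IV: 1; V: 1.
Total = 5.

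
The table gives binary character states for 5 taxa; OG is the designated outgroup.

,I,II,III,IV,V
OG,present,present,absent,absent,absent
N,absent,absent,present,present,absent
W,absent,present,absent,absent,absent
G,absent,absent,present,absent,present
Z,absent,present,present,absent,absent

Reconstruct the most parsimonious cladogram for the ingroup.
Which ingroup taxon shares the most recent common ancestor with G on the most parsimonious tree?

N

Character polarity is set by the outgroup: the derived state is whichever differs from the outgroup's state, so for I, II the derived state is 'absent', and for the remaining characters it is 'present'.
All ingroup taxa share the derived state 'absent' for I; it defines the ingroup but does not resolve relationships within it.
II: derived state 'absent' in G and N only — synapomorphy for {G, N}.
III: derived state 'present' in G, N, and Z only — synapomorphy for {G, N, Z}.
IV (derived state 'present') is unique to N (autapomorphy; uninformative for grouping).
V (derived state 'present') is unique to G (autapomorphy; uninformative for grouping).
Most parsimonious ingroup topology: (((N,G),Z),W).
G and N form a cherry on this tree, so they are sister taxa.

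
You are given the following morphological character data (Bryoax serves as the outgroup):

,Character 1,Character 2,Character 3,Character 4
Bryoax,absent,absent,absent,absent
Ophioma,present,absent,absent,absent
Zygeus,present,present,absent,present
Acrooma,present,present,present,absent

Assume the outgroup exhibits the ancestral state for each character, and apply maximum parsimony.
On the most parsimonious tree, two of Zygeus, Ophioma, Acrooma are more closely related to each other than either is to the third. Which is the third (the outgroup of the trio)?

The outgroup has state 'absent' for every character, so 'present' is the derived state throughout.
All ingroup taxa share the derived state 'present' for Character 1; it defines the ingroup but does not resolve relationships within it.
Character 2 (derived state 'present') is shared by Acrooma and Zygeus — a synapomorphy uniting that clade.
Character 3: derived state 'present' in Acrooma only — an autapomorphy, so it tells us nothing about relationships among taxa.
Character 4 (derived state 'present') is unique to Zygeus (autapomorphy; uninformative for grouping).
Most parsimonious ingroup topology: (Ophioma,(Zygeus,Acrooma)).
Zygeus and Acrooma share a more recent common ancestor with each other than either does with Ophioma, so Ophioma is the least closely related of the three.

Ophioma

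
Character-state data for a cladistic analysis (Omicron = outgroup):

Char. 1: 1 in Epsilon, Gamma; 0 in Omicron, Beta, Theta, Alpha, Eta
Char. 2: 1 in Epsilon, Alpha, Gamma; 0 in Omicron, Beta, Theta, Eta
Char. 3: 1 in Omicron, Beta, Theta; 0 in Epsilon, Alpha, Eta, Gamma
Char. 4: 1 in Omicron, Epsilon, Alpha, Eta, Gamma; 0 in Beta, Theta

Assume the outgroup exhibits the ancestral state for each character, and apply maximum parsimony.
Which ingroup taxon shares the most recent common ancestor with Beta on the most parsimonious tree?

Theta

Character polarity is set by the outgroup: the derived state is whichever differs from the outgroup's state, so for Char. 3, Char. 4 the derived state is '0', and for the remaining characters it is '1'.
Char. 1 (derived state '1') is shared by Epsilon and Gamma — a synapomorphy uniting that clade.
Only Alpha, Epsilon, and Gamma show the derived state '1' for Char. 2, supporting them as a clade.
Only Alpha, Epsilon, Eta, and Gamma show the derived state '0' for Char. 3, supporting them as a clade.
Only Beta and Theta show the derived state '0' for Char. 4, supporting them as a clade.
Most parsimonious ingroup topology: ((((Epsilon,Gamma),Alpha),Eta),(Beta,Theta)).
Beta and Theta form a cherry on this tree, so they are sister taxa.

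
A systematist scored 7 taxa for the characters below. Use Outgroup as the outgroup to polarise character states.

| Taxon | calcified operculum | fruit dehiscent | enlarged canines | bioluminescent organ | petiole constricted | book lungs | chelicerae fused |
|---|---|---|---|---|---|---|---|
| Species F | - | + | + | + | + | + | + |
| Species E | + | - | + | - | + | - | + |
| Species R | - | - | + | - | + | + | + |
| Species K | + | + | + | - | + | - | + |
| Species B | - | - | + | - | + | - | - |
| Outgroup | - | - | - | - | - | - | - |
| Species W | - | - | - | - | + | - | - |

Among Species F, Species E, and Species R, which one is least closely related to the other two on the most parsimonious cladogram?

The outgroup has state '-' for every character, so '+' is the derived state throughout.
calcified operculum (derived state '+') is shared by Species E and Species K — a synapomorphy uniting that clade.
fruit dehiscent (state '+') occurs in Species F and Species K but conflicts with the nesting implied by the other characters — most parsimoniously interpreted as homoplasy.
enlarged canines: derived state '+' in Species B, Species E, Species F, Species K, and Species R only — synapomorphy for {Species B, Species E, Species F, Species K, Species R}.
bioluminescent organ (derived state '+') is unique to Species F (autapomorphy; uninformative for grouping).
All ingroup taxa share the derived state '+' for petiole constricted; it defines the ingroup but does not resolve relationships within it.
book lungs: derived state '+' in Species F and Species R only — synapomorphy for {Species F, Species R}.
chelicerae fused (derived state '+') is shared by Species E, Species F, Species K, and Species R — a synapomorphy uniting that clade.
Most parsimonious ingroup topology: (Species W,(((Species R,Species F),(Species K,Species E)),Species B)).
Species F and Species R share a more recent common ancestor with each other than either does with Species E, so Species E is the least closely related of the three.

Species E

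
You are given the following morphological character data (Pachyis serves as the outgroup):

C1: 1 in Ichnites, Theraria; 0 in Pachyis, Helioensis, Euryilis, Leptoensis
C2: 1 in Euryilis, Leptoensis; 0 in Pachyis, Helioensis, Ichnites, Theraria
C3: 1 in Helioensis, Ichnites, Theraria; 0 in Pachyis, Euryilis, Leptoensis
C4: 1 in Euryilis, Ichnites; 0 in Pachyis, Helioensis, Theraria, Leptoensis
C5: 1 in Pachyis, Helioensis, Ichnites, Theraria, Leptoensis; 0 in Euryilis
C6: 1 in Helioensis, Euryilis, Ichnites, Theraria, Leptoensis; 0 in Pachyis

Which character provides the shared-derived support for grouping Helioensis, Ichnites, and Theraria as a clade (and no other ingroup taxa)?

C3

Character polarity is set by the outgroup: the derived state is whichever differs from the outgroup's state, so for C5 the derived state is '0', and for the remaining characters it is '1'.
C1: derived state '1' in Ichnites and Theraria only — synapomorphy for {Ichnites, Theraria}.
C2: derived state '1' in Euryilis and Leptoensis only — synapomorphy for {Euryilis, Leptoensis}.
C3: derived state '1' in Helioensis, Ichnites, and Theraria only — synapomorphy for {Helioensis, Ichnites, Theraria}.
C4 groups Euryilis and Ichnites, which is incompatible with the clades supported by the remaining characters; treating it as convergent (homoplasy) costs fewer steps than any alternative tree.
C5 (derived state '0') is unique to Euryilis (autapomorphy; uninformative for grouping).
All ingroup taxa share the derived state '1' for C6; it defines the ingroup but does not resolve relationships within it.
Most parsimonious ingroup topology: ((Helioensis,(Ichnites,Theraria)),(Euryilis,Leptoensis)).
The clade {Helioensis, Ichnites, Theraria} is supported by C3: its derived state '1' occurs in exactly those taxa and in no other taxon (including the outgroup).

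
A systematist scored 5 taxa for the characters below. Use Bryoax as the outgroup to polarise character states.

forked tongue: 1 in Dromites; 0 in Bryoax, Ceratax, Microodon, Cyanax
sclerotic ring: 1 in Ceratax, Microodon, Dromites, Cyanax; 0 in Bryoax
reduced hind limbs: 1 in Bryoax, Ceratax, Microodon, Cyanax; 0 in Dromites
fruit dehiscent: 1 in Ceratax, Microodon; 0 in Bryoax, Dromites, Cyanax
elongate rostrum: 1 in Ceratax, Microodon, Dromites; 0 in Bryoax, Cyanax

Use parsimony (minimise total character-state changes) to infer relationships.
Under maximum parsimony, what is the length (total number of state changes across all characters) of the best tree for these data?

Character polarity is set by the outgroup: the derived state is whichever differs from the outgroup's state, so for reduced hind limbs the derived state is '0', and for the remaining characters it is '1'.
forked tongue (derived state '1') is unique to Dromites (autapomorphy; uninformative for grouping).
sclerotic ring (derived state '1') is shared by all ingroup taxa — unites the whole ingroup.
reduced hind limbs: derived state '0' in Dromites only — an autapomorphy, so it tells us nothing about relationships among taxa.
fruit dehiscent (derived state '1') is shared by Ceratax and Microodon — a synapomorphy uniting that clade.
elongate rostrum: derived state '1' in Ceratax, Dromites, and Microodon only — synapomorphy for {Ceratax, Dromites, Microodon}.
Most parsimonious ingroup topology: (((Ceratax,Microodon),Dromites),Cyanax).
Changes per character on this tree: forked tongue: 1; sclerotic ring: 1; reduced hind limbs: 1; fruit dehiscent: 1; elongate rostrum: 1.
Total = 5.

5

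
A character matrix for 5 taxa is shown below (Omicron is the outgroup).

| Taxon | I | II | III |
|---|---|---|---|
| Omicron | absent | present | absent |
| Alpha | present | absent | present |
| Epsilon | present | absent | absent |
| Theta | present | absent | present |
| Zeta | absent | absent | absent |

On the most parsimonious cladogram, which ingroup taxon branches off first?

Zeta

Character polarity is set by the outgroup: the derived state is whichever differs from the outgroup's state, so for II the derived state is 'absent', and for the remaining characters it is 'present'.
I (derived state 'present') is shared by Alpha, Epsilon, and Theta — a synapomorphy uniting that clade.
All ingroup taxa share the derived state 'absent' for II; it defines the ingroup but does not resolve relationships within it.
III (derived state 'present') is shared by Alpha and Theta — a synapomorphy uniting that clade.
Most parsimonious ingroup topology: (((Theta,Alpha),Epsilon),Zeta).
Zeta is sister to the clade containing all other ingroup taxa, so it is the earliest-diverging (most basal) ingroup lineage.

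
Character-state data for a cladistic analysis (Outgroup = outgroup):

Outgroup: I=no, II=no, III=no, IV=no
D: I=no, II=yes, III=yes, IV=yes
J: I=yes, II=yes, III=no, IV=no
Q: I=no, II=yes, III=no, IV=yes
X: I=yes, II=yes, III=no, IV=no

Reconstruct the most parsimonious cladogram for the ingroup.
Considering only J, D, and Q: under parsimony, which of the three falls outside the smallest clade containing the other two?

J

The outgroup has state 'no' for every character, so 'yes' is the derived state throughout.
I (derived state 'yes') is shared by J and X — a synapomorphy uniting that clade.
All ingroup taxa share the derived state 'yes' for II; it defines the ingroup but does not resolve relationships within it.
III: derived state 'yes' in D only — an autapomorphy, so it tells us nothing about relationships among taxa.
Only D and Q show the derived state 'yes' for IV, supporting them as a clade.
Most parsimonious ingroup topology: ((D,Q),(J,X)).
D and Q share a more recent common ancestor with each other than either does with J, so J is the least closely related of the three.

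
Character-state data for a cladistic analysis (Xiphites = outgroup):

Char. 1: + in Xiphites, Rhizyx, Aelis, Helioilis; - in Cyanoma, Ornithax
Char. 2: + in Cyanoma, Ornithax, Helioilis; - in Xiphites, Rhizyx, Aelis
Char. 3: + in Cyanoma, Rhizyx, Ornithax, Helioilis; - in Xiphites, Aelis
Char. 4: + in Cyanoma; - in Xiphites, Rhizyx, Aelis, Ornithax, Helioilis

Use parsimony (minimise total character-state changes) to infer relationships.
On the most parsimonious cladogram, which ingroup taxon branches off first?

Aelis

Character polarity is set by the outgroup: the derived state is whichever differs from the outgroup's state, so for Char. 1 the derived state is '-', and for the remaining characters it is '+'.
Only Cyanoma and Ornithax show the derived state '-' for Char. 1, supporting them as a clade.
Char. 2: derived state '+' in Cyanoma, Helioilis, and Ornithax only — synapomorphy for {Cyanoma, Helioilis, Ornithax}.
Char. 3: derived state '+' in Cyanoma, Helioilis, Ornithax, and Rhizyx only — synapomorphy for {Cyanoma, Helioilis, Ornithax, Rhizyx}.
Char. 4 (derived state '+') is unique to Cyanoma (autapomorphy; uninformative for grouping).
Most parsimonious ingroup topology: ((((Cyanoma,Ornithax),Helioilis),Rhizyx),Aelis).
Aelis is sister to the clade containing all other ingroup taxa, so it is the earliest-diverging (most basal) ingroup lineage.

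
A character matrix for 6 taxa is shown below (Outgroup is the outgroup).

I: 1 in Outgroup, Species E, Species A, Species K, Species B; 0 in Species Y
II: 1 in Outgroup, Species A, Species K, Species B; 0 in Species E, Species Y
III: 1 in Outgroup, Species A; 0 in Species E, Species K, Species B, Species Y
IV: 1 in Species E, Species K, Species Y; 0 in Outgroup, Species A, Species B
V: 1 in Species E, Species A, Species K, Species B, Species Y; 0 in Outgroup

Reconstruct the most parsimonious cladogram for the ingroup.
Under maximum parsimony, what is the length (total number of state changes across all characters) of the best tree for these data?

5

Character polarity is set by the outgroup: the derived state is whichever differs from the outgroup's state, so for I, II, III the derived state is '0', and for the remaining characters it is '1'.
I: derived state '0' in Species Y only — an autapomorphy, so it tells us nothing about relationships among taxa.
II: derived state '0' in Species E and Species Y only — synapomorphy for {Species E, Species Y}.
III (derived state '0') is shared by Species B, Species E, Species K, and Species Y — a synapomorphy uniting that clade.
IV (derived state '1') is shared by Species E, Species K, and Species Y — a synapomorphy uniting that clade.
All ingroup taxa share the derived state '1' for V; it defines the ingroup but does not resolve relationships within it.
Most parsimonious ingroup topology: ((((Species E,Species Y),Species K),Species B),Species A).
Changes per character on this tree: I: 1; II: 1; III: 1; IV: 1; V: 1.
Total = 5.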